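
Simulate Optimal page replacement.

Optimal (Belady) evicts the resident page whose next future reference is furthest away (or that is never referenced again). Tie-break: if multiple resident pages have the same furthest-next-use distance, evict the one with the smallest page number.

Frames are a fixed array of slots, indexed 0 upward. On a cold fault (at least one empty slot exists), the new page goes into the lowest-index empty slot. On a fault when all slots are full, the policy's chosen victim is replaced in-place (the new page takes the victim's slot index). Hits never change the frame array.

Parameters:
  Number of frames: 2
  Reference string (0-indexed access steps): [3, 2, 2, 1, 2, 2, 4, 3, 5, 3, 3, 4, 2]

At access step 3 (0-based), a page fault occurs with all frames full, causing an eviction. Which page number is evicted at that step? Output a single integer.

Step 0: ref 3 -> FAULT, frames=[3,-]
Step 1: ref 2 -> FAULT, frames=[3,2]
Step 2: ref 2 -> HIT, frames=[3,2]
Step 3: ref 1 -> FAULT, evict 3, frames=[1,2]
At step 3: evicted page 3

Answer: 3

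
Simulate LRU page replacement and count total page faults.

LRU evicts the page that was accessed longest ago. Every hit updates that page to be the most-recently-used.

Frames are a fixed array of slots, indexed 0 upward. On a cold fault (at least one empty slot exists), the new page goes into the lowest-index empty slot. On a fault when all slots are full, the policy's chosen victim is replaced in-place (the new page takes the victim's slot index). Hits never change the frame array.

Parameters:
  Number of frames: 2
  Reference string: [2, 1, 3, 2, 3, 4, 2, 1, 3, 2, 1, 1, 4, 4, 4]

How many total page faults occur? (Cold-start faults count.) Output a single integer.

Answer: 11

Derivation:
Step 0: ref 2 → FAULT, frames=[2,-]
Step 1: ref 1 → FAULT, frames=[2,1]
Step 2: ref 3 → FAULT (evict 2), frames=[3,1]
Step 3: ref 2 → FAULT (evict 1), frames=[3,2]
Step 4: ref 3 → HIT, frames=[3,2]
Step 5: ref 4 → FAULT (evict 2), frames=[3,4]
Step 6: ref 2 → FAULT (evict 3), frames=[2,4]
Step 7: ref 1 → FAULT (evict 4), frames=[2,1]
Step 8: ref 3 → FAULT (evict 2), frames=[3,1]
Step 9: ref 2 → FAULT (evict 1), frames=[3,2]
Step 10: ref 1 → FAULT (evict 3), frames=[1,2]
Step 11: ref 1 → HIT, frames=[1,2]
Step 12: ref 4 → FAULT (evict 2), frames=[1,4]
Step 13: ref 4 → HIT, frames=[1,4]
Step 14: ref 4 → HIT, frames=[1,4]
Total faults: 11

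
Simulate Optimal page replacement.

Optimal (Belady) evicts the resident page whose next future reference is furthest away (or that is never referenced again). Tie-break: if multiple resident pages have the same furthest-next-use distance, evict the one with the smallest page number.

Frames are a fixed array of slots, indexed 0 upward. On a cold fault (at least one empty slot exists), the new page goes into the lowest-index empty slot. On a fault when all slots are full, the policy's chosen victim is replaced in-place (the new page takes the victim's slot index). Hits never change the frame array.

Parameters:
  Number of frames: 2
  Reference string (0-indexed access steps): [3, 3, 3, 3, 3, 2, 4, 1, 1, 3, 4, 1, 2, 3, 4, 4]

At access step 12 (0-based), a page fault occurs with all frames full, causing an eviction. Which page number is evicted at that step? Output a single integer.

Answer: 1

Derivation:
Step 0: ref 3 -> FAULT, frames=[3,-]
Step 1: ref 3 -> HIT, frames=[3,-]
Step 2: ref 3 -> HIT, frames=[3,-]
Step 3: ref 3 -> HIT, frames=[3,-]
Step 4: ref 3 -> HIT, frames=[3,-]
Step 5: ref 2 -> FAULT, frames=[3,2]
Step 6: ref 4 -> FAULT, evict 2, frames=[3,4]
Step 7: ref 1 -> FAULT, evict 4, frames=[3,1]
Step 8: ref 1 -> HIT, frames=[3,1]
Step 9: ref 3 -> HIT, frames=[3,1]
Step 10: ref 4 -> FAULT, evict 3, frames=[4,1]
Step 11: ref 1 -> HIT, frames=[4,1]
Step 12: ref 2 -> FAULT, evict 1, frames=[4,2]
At step 12: evicted page 1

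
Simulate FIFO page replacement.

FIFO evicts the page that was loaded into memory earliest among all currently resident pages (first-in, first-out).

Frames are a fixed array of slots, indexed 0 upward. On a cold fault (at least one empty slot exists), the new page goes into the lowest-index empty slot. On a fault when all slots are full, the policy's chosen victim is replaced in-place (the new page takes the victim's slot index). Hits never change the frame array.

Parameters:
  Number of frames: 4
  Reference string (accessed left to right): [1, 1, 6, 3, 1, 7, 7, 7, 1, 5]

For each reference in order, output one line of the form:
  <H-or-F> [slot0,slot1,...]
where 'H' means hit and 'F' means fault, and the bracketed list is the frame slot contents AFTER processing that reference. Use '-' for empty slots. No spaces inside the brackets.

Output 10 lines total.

F [1,-,-,-]
H [1,-,-,-]
F [1,6,-,-]
F [1,6,3,-]
H [1,6,3,-]
F [1,6,3,7]
H [1,6,3,7]
H [1,6,3,7]
H [1,6,3,7]
F [5,6,3,7]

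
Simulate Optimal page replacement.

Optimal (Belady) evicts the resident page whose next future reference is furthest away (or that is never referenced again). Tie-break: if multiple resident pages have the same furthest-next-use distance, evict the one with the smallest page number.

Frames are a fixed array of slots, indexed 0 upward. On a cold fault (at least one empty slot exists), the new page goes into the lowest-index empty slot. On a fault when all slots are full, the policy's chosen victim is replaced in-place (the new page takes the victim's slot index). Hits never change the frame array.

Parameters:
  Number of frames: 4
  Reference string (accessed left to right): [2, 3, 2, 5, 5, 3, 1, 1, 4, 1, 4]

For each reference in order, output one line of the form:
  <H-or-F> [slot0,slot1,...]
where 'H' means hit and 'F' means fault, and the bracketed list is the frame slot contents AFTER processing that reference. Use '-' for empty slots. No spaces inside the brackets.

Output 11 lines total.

F [2,-,-,-]
F [2,3,-,-]
H [2,3,-,-]
F [2,3,5,-]
H [2,3,5,-]
H [2,3,5,-]
F [2,3,5,1]
H [2,3,5,1]
F [4,3,5,1]
H [4,3,5,1]
H [4,3,5,1]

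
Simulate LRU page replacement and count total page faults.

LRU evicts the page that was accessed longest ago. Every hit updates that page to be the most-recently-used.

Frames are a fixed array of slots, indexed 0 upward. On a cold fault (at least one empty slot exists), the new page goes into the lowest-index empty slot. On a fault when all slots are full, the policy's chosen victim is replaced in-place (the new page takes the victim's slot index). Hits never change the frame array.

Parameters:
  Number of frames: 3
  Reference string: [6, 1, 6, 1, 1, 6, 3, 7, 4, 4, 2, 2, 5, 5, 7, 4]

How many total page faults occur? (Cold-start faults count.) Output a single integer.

Answer: 9

Derivation:
Step 0: ref 6 → FAULT, frames=[6,-,-]
Step 1: ref 1 → FAULT, frames=[6,1,-]
Step 2: ref 6 → HIT, frames=[6,1,-]
Step 3: ref 1 → HIT, frames=[6,1,-]
Step 4: ref 1 → HIT, frames=[6,1,-]
Step 5: ref 6 → HIT, frames=[6,1,-]
Step 6: ref 3 → FAULT, frames=[6,1,3]
Step 7: ref 7 → FAULT (evict 1), frames=[6,7,3]
Step 8: ref 4 → FAULT (evict 6), frames=[4,7,3]
Step 9: ref 4 → HIT, frames=[4,7,3]
Step 10: ref 2 → FAULT (evict 3), frames=[4,7,2]
Step 11: ref 2 → HIT, frames=[4,7,2]
Step 12: ref 5 → FAULT (evict 7), frames=[4,5,2]
Step 13: ref 5 → HIT, frames=[4,5,2]
Step 14: ref 7 → FAULT (evict 4), frames=[7,5,2]
Step 15: ref 4 → FAULT (evict 2), frames=[7,5,4]
Total faults: 9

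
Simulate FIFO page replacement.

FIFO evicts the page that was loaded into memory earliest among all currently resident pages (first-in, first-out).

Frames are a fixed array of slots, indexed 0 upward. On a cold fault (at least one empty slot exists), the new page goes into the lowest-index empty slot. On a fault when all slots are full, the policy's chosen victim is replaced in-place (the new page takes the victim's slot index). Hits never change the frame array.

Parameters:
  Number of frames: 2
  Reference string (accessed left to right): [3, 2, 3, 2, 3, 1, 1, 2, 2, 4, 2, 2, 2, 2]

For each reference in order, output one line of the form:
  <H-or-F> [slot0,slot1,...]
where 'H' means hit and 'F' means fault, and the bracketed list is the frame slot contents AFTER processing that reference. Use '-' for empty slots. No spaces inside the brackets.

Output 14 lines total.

F [3,-]
F [3,2]
H [3,2]
H [3,2]
H [3,2]
F [1,2]
H [1,2]
H [1,2]
H [1,2]
F [1,4]
F [2,4]
H [2,4]
H [2,4]
H [2,4]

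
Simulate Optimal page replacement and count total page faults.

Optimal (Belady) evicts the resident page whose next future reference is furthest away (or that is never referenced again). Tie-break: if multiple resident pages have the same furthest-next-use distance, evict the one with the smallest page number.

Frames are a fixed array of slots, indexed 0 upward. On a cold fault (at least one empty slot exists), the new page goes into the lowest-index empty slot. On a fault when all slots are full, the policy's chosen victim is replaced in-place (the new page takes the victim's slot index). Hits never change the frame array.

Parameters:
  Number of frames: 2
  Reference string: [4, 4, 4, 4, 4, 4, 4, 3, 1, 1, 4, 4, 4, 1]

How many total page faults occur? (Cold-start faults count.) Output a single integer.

Step 0: ref 4 → FAULT, frames=[4,-]
Step 1: ref 4 → HIT, frames=[4,-]
Step 2: ref 4 → HIT, frames=[4,-]
Step 3: ref 4 → HIT, frames=[4,-]
Step 4: ref 4 → HIT, frames=[4,-]
Step 5: ref 4 → HIT, frames=[4,-]
Step 6: ref 4 → HIT, frames=[4,-]
Step 7: ref 3 → FAULT, frames=[4,3]
Step 8: ref 1 → FAULT (evict 3), frames=[4,1]
Step 9: ref 1 → HIT, frames=[4,1]
Step 10: ref 4 → HIT, frames=[4,1]
Step 11: ref 4 → HIT, frames=[4,1]
Step 12: ref 4 → HIT, frames=[4,1]
Step 13: ref 1 → HIT, frames=[4,1]
Total faults: 3

Answer: 3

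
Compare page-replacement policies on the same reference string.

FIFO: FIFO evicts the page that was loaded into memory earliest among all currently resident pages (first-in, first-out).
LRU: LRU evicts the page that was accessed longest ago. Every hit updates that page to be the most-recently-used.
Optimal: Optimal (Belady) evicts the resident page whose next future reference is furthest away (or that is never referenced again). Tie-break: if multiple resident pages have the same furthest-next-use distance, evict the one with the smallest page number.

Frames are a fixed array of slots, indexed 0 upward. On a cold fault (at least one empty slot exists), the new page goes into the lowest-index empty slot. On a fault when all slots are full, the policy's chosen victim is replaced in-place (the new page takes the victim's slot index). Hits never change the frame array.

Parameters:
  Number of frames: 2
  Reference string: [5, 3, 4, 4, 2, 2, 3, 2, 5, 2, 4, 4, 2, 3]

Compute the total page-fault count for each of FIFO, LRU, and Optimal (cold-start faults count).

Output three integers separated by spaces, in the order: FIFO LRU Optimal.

--- FIFO ---
  step 0: ref 5 -> FAULT, frames=[5,-] (faults so far: 1)
  step 1: ref 3 -> FAULT, frames=[5,3] (faults so far: 2)
  step 2: ref 4 -> FAULT, evict 5, frames=[4,3] (faults so far: 3)
  step 3: ref 4 -> HIT, frames=[4,3] (faults so far: 3)
  step 4: ref 2 -> FAULT, evict 3, frames=[4,2] (faults so far: 4)
  step 5: ref 2 -> HIT, frames=[4,2] (faults so far: 4)
  step 6: ref 3 -> FAULT, evict 4, frames=[3,2] (faults so far: 5)
  step 7: ref 2 -> HIT, frames=[3,2] (faults so far: 5)
  step 8: ref 5 -> FAULT, evict 2, frames=[3,5] (faults so far: 6)
  step 9: ref 2 -> FAULT, evict 3, frames=[2,5] (faults so far: 7)
  step 10: ref 4 -> FAULT, evict 5, frames=[2,4] (faults so far: 8)
  step 11: ref 4 -> HIT, frames=[2,4] (faults so far: 8)
  step 12: ref 2 -> HIT, frames=[2,4] (faults so far: 8)
  step 13: ref 3 -> FAULT, evict 2, frames=[3,4] (faults so far: 9)
  FIFO total faults: 9
--- LRU ---
  step 0: ref 5 -> FAULT, frames=[5,-] (faults so far: 1)
  step 1: ref 3 -> FAULT, frames=[5,3] (faults so far: 2)
  step 2: ref 4 -> FAULT, evict 5, frames=[4,3] (faults so far: 3)
  step 3: ref 4 -> HIT, frames=[4,3] (faults so far: 3)
  step 4: ref 2 -> FAULT, evict 3, frames=[4,2] (faults so far: 4)
  step 5: ref 2 -> HIT, frames=[4,2] (faults so far: 4)
  step 6: ref 3 -> FAULT, evict 4, frames=[3,2] (faults so far: 5)
  step 7: ref 2 -> HIT, frames=[3,2] (faults so far: 5)
  step 8: ref 5 -> FAULT, evict 3, frames=[5,2] (faults so far: 6)
  step 9: ref 2 -> HIT, frames=[5,2] (faults so far: 6)
  step 10: ref 4 -> FAULT, evict 5, frames=[4,2] (faults so far: 7)
  step 11: ref 4 -> HIT, frames=[4,2] (faults so far: 7)
  step 12: ref 2 -> HIT, frames=[4,2] (faults so far: 7)
  step 13: ref 3 -> FAULT, evict 4, frames=[3,2] (faults so far: 8)
  LRU total faults: 8
--- Optimal ---
  step 0: ref 5 -> FAULT, frames=[5,-] (faults so far: 1)
  step 1: ref 3 -> FAULT, frames=[5,3] (faults so far: 2)
  step 2: ref 4 -> FAULT, evict 5, frames=[4,3] (faults so far: 3)
  step 3: ref 4 -> HIT, frames=[4,3] (faults so far: 3)
  step 4: ref 2 -> FAULT, evict 4, frames=[2,3] (faults so far: 4)
  step 5: ref 2 -> HIT, frames=[2,3] (faults so far: 4)
  step 6: ref 3 -> HIT, frames=[2,3] (faults so far: 4)
  step 7: ref 2 -> HIT, frames=[2,3] (faults so far: 4)
  step 8: ref 5 -> FAULT, evict 3, frames=[2,5] (faults so far: 5)
  step 9: ref 2 -> HIT, frames=[2,5] (faults so far: 5)
  step 10: ref 4 -> FAULT, evict 5, frames=[2,4] (faults so far: 6)
  step 11: ref 4 -> HIT, frames=[2,4] (faults so far: 6)
  step 12: ref 2 -> HIT, frames=[2,4] (faults so far: 6)
  step 13: ref 3 -> FAULT, evict 2, frames=[3,4] (faults so far: 7)
  Optimal total faults: 7

Answer: 9 8 7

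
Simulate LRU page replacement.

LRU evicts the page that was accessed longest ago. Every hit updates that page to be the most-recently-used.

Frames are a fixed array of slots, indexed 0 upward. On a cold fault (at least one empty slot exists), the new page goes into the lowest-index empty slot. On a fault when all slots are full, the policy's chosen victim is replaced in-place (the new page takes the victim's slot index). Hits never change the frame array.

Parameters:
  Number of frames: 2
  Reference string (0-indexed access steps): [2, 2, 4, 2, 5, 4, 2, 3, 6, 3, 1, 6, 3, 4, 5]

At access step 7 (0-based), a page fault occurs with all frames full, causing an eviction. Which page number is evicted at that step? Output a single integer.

Step 0: ref 2 -> FAULT, frames=[2,-]
Step 1: ref 2 -> HIT, frames=[2,-]
Step 2: ref 4 -> FAULT, frames=[2,4]
Step 3: ref 2 -> HIT, frames=[2,4]
Step 4: ref 5 -> FAULT, evict 4, frames=[2,5]
Step 5: ref 4 -> FAULT, evict 2, frames=[4,5]
Step 6: ref 2 -> FAULT, evict 5, frames=[4,2]
Step 7: ref 3 -> FAULT, evict 4, frames=[3,2]
At step 7: evicted page 4

Answer: 4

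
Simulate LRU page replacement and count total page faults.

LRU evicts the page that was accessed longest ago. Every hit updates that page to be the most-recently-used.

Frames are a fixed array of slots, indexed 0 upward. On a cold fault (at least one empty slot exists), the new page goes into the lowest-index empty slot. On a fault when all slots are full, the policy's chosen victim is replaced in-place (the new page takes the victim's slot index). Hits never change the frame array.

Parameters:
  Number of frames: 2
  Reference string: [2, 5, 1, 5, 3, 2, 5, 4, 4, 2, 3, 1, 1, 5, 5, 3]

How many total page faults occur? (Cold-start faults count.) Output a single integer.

Answer: 12

Derivation:
Step 0: ref 2 → FAULT, frames=[2,-]
Step 1: ref 5 → FAULT, frames=[2,5]
Step 2: ref 1 → FAULT (evict 2), frames=[1,5]
Step 3: ref 5 → HIT, frames=[1,5]
Step 4: ref 3 → FAULT (evict 1), frames=[3,5]
Step 5: ref 2 → FAULT (evict 5), frames=[3,2]
Step 6: ref 5 → FAULT (evict 3), frames=[5,2]
Step 7: ref 4 → FAULT (evict 2), frames=[5,4]
Step 8: ref 4 → HIT, frames=[5,4]
Step 9: ref 2 → FAULT (evict 5), frames=[2,4]
Step 10: ref 3 → FAULT (evict 4), frames=[2,3]
Step 11: ref 1 → FAULT (evict 2), frames=[1,3]
Step 12: ref 1 → HIT, frames=[1,3]
Step 13: ref 5 → FAULT (evict 3), frames=[1,5]
Step 14: ref 5 → HIT, frames=[1,5]
Step 15: ref 3 → FAULT (evict 1), frames=[3,5]
Total faults: 12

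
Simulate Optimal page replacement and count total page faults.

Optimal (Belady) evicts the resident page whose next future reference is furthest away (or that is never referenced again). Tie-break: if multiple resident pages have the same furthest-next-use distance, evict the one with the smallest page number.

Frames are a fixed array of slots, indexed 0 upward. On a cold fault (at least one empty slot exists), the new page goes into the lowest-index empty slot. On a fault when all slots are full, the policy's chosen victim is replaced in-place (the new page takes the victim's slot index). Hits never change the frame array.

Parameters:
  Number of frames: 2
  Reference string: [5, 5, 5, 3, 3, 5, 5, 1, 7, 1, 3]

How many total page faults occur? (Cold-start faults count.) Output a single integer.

Step 0: ref 5 → FAULT, frames=[5,-]
Step 1: ref 5 → HIT, frames=[5,-]
Step 2: ref 5 → HIT, frames=[5,-]
Step 3: ref 3 → FAULT, frames=[5,3]
Step 4: ref 3 → HIT, frames=[5,3]
Step 5: ref 5 → HIT, frames=[5,3]
Step 6: ref 5 → HIT, frames=[5,3]
Step 7: ref 1 → FAULT (evict 5), frames=[1,3]
Step 8: ref 7 → FAULT (evict 3), frames=[1,7]
Step 9: ref 1 → HIT, frames=[1,7]
Step 10: ref 3 → FAULT (evict 1), frames=[3,7]
Total faults: 5

Answer: 5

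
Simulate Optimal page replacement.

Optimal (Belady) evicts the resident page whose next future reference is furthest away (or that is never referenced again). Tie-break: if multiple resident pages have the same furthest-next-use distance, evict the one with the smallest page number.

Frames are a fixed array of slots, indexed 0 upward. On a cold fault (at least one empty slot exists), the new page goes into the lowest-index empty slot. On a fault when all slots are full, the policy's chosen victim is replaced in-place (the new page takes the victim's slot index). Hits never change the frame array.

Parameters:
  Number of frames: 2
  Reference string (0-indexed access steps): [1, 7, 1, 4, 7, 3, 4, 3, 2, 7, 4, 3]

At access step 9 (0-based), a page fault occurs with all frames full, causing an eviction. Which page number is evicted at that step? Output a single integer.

Step 0: ref 1 -> FAULT, frames=[1,-]
Step 1: ref 7 -> FAULT, frames=[1,7]
Step 2: ref 1 -> HIT, frames=[1,7]
Step 3: ref 4 -> FAULT, evict 1, frames=[4,7]
Step 4: ref 7 -> HIT, frames=[4,7]
Step 5: ref 3 -> FAULT, evict 7, frames=[4,3]
Step 6: ref 4 -> HIT, frames=[4,3]
Step 7: ref 3 -> HIT, frames=[4,3]
Step 8: ref 2 -> FAULT, evict 3, frames=[4,2]
Step 9: ref 7 -> FAULT, evict 2, frames=[4,7]
At step 9: evicted page 2

Answer: 2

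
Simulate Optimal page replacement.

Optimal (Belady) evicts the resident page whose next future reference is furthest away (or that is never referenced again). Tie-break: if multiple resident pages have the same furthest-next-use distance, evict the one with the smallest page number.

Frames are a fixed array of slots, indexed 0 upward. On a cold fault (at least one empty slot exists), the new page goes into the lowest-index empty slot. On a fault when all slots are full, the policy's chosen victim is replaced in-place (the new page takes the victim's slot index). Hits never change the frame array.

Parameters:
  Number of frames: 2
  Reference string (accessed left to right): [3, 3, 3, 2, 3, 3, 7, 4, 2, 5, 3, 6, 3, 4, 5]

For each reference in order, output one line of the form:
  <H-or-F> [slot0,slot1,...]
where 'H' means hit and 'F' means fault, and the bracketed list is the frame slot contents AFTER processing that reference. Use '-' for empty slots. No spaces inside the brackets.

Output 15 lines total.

F [3,-]
H [3,-]
H [3,-]
F [3,2]
H [3,2]
H [3,2]
F [7,2]
F [4,2]
H [4,2]
F [4,5]
F [4,3]
F [6,3]
H [6,3]
F [6,4]
F [6,5]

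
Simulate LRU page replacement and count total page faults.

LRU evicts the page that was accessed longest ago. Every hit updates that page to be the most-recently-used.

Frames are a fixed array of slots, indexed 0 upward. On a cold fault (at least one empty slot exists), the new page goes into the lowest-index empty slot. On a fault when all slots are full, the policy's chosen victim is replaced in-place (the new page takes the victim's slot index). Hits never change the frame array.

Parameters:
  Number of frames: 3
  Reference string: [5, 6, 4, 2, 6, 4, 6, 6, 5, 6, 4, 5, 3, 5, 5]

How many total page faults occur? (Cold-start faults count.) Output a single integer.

Answer: 6

Derivation:
Step 0: ref 5 → FAULT, frames=[5,-,-]
Step 1: ref 6 → FAULT, frames=[5,6,-]
Step 2: ref 4 → FAULT, frames=[5,6,4]
Step 3: ref 2 → FAULT (evict 5), frames=[2,6,4]
Step 4: ref 6 → HIT, frames=[2,6,4]
Step 5: ref 4 → HIT, frames=[2,6,4]
Step 6: ref 6 → HIT, frames=[2,6,4]
Step 7: ref 6 → HIT, frames=[2,6,4]
Step 8: ref 5 → FAULT (evict 2), frames=[5,6,4]
Step 9: ref 6 → HIT, frames=[5,6,4]
Step 10: ref 4 → HIT, frames=[5,6,4]
Step 11: ref 5 → HIT, frames=[5,6,4]
Step 12: ref 3 → FAULT (evict 6), frames=[5,3,4]
Step 13: ref 5 → HIT, frames=[5,3,4]
Step 14: ref 5 → HIT, frames=[5,3,4]
Total faults: 6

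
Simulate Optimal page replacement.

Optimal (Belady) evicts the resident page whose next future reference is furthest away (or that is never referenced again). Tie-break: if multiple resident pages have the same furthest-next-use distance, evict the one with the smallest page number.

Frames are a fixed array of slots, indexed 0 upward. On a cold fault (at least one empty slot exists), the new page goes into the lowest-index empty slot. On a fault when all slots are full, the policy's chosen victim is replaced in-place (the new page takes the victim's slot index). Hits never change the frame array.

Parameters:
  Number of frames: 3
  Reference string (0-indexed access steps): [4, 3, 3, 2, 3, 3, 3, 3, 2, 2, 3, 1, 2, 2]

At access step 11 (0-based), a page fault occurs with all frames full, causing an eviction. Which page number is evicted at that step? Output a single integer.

Step 0: ref 4 -> FAULT, frames=[4,-,-]
Step 1: ref 3 -> FAULT, frames=[4,3,-]
Step 2: ref 3 -> HIT, frames=[4,3,-]
Step 3: ref 2 -> FAULT, frames=[4,3,2]
Step 4: ref 3 -> HIT, frames=[4,3,2]
Step 5: ref 3 -> HIT, frames=[4,3,2]
Step 6: ref 3 -> HIT, frames=[4,3,2]
Step 7: ref 3 -> HIT, frames=[4,3,2]
Step 8: ref 2 -> HIT, frames=[4,3,2]
Step 9: ref 2 -> HIT, frames=[4,3,2]
Step 10: ref 3 -> HIT, frames=[4,3,2]
Step 11: ref 1 -> FAULT, evict 3, frames=[4,1,2]
At step 11: evicted page 3

Answer: 3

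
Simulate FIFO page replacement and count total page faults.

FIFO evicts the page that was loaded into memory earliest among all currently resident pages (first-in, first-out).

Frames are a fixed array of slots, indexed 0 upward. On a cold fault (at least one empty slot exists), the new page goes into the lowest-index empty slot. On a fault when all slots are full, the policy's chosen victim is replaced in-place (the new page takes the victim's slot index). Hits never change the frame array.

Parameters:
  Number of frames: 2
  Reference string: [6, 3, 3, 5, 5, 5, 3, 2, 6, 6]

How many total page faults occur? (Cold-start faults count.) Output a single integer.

Answer: 5

Derivation:
Step 0: ref 6 → FAULT, frames=[6,-]
Step 1: ref 3 → FAULT, frames=[6,3]
Step 2: ref 3 → HIT, frames=[6,3]
Step 3: ref 5 → FAULT (evict 6), frames=[5,3]
Step 4: ref 5 → HIT, frames=[5,3]
Step 5: ref 5 → HIT, frames=[5,3]
Step 6: ref 3 → HIT, frames=[5,3]
Step 7: ref 2 → FAULT (evict 3), frames=[5,2]
Step 8: ref 6 → FAULT (evict 5), frames=[6,2]
Step 9: ref 6 → HIT, frames=[6,2]
Total faults: 5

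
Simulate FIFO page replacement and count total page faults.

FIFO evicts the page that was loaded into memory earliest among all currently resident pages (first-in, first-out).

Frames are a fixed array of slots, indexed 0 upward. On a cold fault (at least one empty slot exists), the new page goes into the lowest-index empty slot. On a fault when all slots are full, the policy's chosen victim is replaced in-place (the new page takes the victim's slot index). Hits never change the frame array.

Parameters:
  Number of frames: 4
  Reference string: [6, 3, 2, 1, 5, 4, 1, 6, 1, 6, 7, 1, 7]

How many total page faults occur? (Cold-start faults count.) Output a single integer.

Answer: 9

Derivation:
Step 0: ref 6 → FAULT, frames=[6,-,-,-]
Step 1: ref 3 → FAULT, frames=[6,3,-,-]
Step 2: ref 2 → FAULT, frames=[6,3,2,-]
Step 3: ref 1 → FAULT, frames=[6,3,2,1]
Step 4: ref 5 → FAULT (evict 6), frames=[5,3,2,1]
Step 5: ref 4 → FAULT (evict 3), frames=[5,4,2,1]
Step 6: ref 1 → HIT, frames=[5,4,2,1]
Step 7: ref 6 → FAULT (evict 2), frames=[5,4,6,1]
Step 8: ref 1 → HIT, frames=[5,4,6,1]
Step 9: ref 6 → HIT, frames=[5,4,6,1]
Step 10: ref 7 → FAULT (evict 1), frames=[5,4,6,7]
Step 11: ref 1 → FAULT (evict 5), frames=[1,4,6,7]
Step 12: ref 7 → HIT, frames=[1,4,6,7]
Total faults: 9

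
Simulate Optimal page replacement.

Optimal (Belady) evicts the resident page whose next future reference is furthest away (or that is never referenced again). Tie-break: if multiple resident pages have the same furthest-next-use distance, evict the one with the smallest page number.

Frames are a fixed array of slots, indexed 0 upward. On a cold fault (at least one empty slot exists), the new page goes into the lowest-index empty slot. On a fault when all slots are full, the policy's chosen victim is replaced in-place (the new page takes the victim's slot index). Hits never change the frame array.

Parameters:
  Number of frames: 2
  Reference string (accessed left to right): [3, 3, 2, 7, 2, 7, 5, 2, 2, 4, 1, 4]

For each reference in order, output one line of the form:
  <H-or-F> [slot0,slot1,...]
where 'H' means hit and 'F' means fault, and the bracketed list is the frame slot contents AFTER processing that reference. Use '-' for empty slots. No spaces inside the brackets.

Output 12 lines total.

F [3,-]
H [3,-]
F [3,2]
F [7,2]
H [7,2]
H [7,2]
F [5,2]
H [5,2]
H [5,2]
F [5,4]
F [1,4]
H [1,4]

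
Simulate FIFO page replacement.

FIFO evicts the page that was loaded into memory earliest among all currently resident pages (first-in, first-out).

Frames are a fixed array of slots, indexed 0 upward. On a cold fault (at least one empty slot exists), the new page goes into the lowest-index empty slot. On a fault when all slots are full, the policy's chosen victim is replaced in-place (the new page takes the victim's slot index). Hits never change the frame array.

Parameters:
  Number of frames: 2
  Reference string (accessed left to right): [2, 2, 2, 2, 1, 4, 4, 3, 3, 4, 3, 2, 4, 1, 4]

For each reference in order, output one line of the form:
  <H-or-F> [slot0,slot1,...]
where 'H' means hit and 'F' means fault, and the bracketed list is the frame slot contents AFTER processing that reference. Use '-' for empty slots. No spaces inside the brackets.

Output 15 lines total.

F [2,-]
H [2,-]
H [2,-]
H [2,-]
F [2,1]
F [4,1]
H [4,1]
F [4,3]
H [4,3]
H [4,3]
H [4,3]
F [2,3]
F [2,4]
F [1,4]
H [1,4]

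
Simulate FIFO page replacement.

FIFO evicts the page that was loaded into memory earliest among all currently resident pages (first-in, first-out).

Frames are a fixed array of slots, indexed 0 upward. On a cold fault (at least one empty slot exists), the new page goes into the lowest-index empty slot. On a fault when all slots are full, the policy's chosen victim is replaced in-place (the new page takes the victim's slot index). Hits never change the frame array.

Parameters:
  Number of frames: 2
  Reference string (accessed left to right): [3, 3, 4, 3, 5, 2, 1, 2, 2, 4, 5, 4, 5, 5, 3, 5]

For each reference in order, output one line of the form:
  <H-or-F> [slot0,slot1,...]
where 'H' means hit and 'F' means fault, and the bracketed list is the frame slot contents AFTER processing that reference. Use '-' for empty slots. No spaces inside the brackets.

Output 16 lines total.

F [3,-]
H [3,-]
F [3,4]
H [3,4]
F [5,4]
F [5,2]
F [1,2]
H [1,2]
H [1,2]
F [1,4]
F [5,4]
H [5,4]
H [5,4]
H [5,4]
F [5,3]
H [5,3]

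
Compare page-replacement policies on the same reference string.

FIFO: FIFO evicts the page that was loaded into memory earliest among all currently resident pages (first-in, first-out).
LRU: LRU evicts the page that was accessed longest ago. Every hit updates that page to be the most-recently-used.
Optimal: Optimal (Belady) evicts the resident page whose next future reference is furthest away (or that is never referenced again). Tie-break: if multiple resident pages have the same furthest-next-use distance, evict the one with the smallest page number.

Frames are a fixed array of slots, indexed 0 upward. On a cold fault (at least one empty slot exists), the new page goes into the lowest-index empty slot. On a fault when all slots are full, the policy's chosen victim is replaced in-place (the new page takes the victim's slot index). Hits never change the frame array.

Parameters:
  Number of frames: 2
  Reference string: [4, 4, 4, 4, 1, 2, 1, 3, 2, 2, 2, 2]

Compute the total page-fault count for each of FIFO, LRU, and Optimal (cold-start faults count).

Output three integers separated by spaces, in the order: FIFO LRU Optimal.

--- FIFO ---
  step 0: ref 4 -> FAULT, frames=[4,-] (faults so far: 1)
  step 1: ref 4 -> HIT, frames=[4,-] (faults so far: 1)
  step 2: ref 4 -> HIT, frames=[4,-] (faults so far: 1)
  step 3: ref 4 -> HIT, frames=[4,-] (faults so far: 1)
  step 4: ref 1 -> FAULT, frames=[4,1] (faults so far: 2)
  step 5: ref 2 -> FAULT, evict 4, frames=[2,1] (faults so far: 3)
  step 6: ref 1 -> HIT, frames=[2,1] (faults so far: 3)
  step 7: ref 3 -> FAULT, evict 1, frames=[2,3] (faults so far: 4)
  step 8: ref 2 -> HIT, frames=[2,3] (faults so far: 4)
  step 9: ref 2 -> HIT, frames=[2,3] (faults so far: 4)
  step 10: ref 2 -> HIT, frames=[2,3] (faults so far: 4)
  step 11: ref 2 -> HIT, frames=[2,3] (faults so far: 4)
  FIFO total faults: 4
--- LRU ---
  step 0: ref 4 -> FAULT, frames=[4,-] (faults so far: 1)
  step 1: ref 4 -> HIT, frames=[4,-] (faults so far: 1)
  step 2: ref 4 -> HIT, frames=[4,-] (faults so far: 1)
  step 3: ref 4 -> HIT, frames=[4,-] (faults so far: 1)
  step 4: ref 1 -> FAULT, frames=[4,1] (faults so far: 2)
  step 5: ref 2 -> FAULT, evict 4, frames=[2,1] (faults so far: 3)
  step 6: ref 1 -> HIT, frames=[2,1] (faults so far: 3)
  step 7: ref 3 -> FAULT, evict 2, frames=[3,1] (faults so far: 4)
  step 8: ref 2 -> FAULT, evict 1, frames=[3,2] (faults so far: 5)
  step 9: ref 2 -> HIT, frames=[3,2] (faults so far: 5)
  step 10: ref 2 -> HIT, frames=[3,2] (faults so far: 5)
  step 11: ref 2 -> HIT, frames=[3,2] (faults so far: 5)
  LRU total faults: 5
--- Optimal ---
  step 0: ref 4 -> FAULT, frames=[4,-] (faults so far: 1)
  step 1: ref 4 -> HIT, frames=[4,-] (faults so far: 1)
  step 2: ref 4 -> HIT, frames=[4,-] (faults so far: 1)
  step 3: ref 4 -> HIT, frames=[4,-] (faults so far: 1)
  step 4: ref 1 -> FAULT, frames=[4,1] (faults so far: 2)
  step 5: ref 2 -> FAULT, evict 4, frames=[2,1] (faults so far: 3)
  step 6: ref 1 -> HIT, frames=[2,1] (faults so far: 3)
  step 7: ref 3 -> FAULT, evict 1, frames=[2,3] (faults so far: 4)
  step 8: ref 2 -> HIT, frames=[2,3] (faults so far: 4)
  step 9: ref 2 -> HIT, frames=[2,3] (faults so far: 4)
  step 10: ref 2 -> HIT, frames=[2,3] (faults so far: 4)
  step 11: ref 2 -> HIT, frames=[2,3] (faults so far: 4)
  Optimal total faults: 4

Answer: 4 5 4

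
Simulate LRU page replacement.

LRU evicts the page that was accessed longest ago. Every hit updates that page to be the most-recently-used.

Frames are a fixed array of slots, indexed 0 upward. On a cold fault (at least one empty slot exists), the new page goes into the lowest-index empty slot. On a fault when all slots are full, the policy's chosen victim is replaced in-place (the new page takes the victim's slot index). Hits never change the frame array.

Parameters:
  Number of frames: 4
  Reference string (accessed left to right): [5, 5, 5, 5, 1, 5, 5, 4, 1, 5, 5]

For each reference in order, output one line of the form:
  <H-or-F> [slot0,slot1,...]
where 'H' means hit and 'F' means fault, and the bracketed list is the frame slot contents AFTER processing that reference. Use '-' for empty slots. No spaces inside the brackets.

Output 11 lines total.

F [5,-,-,-]
H [5,-,-,-]
H [5,-,-,-]
H [5,-,-,-]
F [5,1,-,-]
H [5,1,-,-]
H [5,1,-,-]
F [5,1,4,-]
H [5,1,4,-]
H [5,1,4,-]
H [5,1,4,-]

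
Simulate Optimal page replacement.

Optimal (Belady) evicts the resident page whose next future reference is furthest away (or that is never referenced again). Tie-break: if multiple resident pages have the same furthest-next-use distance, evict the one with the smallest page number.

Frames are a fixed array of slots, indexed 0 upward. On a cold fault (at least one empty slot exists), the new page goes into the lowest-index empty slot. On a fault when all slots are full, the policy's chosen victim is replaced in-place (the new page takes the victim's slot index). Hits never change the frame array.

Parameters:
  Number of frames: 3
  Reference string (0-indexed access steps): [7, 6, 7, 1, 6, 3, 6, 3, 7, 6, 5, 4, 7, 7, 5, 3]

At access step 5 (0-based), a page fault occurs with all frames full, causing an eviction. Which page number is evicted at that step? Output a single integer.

Answer: 1

Derivation:
Step 0: ref 7 -> FAULT, frames=[7,-,-]
Step 1: ref 6 -> FAULT, frames=[7,6,-]
Step 2: ref 7 -> HIT, frames=[7,6,-]
Step 3: ref 1 -> FAULT, frames=[7,6,1]
Step 4: ref 6 -> HIT, frames=[7,6,1]
Step 5: ref 3 -> FAULT, evict 1, frames=[7,6,3]
At step 5: evicted page 1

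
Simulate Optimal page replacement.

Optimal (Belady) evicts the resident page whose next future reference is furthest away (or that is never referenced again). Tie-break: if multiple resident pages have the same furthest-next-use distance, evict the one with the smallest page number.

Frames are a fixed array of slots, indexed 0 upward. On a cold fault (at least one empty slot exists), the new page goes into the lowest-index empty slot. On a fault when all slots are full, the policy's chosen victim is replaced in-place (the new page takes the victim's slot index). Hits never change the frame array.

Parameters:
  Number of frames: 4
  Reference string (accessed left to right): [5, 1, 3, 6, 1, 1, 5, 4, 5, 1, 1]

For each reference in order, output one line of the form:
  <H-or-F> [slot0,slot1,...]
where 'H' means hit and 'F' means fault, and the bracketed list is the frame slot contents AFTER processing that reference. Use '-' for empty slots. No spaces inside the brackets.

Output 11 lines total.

F [5,-,-,-]
F [5,1,-,-]
F [5,1,3,-]
F [5,1,3,6]
H [5,1,3,6]
H [5,1,3,6]
H [5,1,3,6]
F [5,1,4,6]
H [5,1,4,6]
H [5,1,4,6]
H [5,1,4,6]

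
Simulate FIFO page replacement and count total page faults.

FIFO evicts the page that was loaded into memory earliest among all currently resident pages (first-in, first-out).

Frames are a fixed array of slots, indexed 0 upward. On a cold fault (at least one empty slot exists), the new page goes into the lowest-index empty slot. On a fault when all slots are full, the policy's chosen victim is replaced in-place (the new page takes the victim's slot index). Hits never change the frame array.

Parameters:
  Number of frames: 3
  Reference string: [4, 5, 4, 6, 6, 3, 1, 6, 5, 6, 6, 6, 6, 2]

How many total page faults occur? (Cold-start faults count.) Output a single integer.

Step 0: ref 4 → FAULT, frames=[4,-,-]
Step 1: ref 5 → FAULT, frames=[4,5,-]
Step 2: ref 4 → HIT, frames=[4,5,-]
Step 3: ref 6 → FAULT, frames=[4,5,6]
Step 4: ref 6 → HIT, frames=[4,5,6]
Step 5: ref 3 → FAULT (evict 4), frames=[3,5,6]
Step 6: ref 1 → FAULT (evict 5), frames=[3,1,6]
Step 7: ref 6 → HIT, frames=[3,1,6]
Step 8: ref 5 → FAULT (evict 6), frames=[3,1,5]
Step 9: ref 6 → FAULT (evict 3), frames=[6,1,5]
Step 10: ref 6 → HIT, frames=[6,1,5]
Step 11: ref 6 → HIT, frames=[6,1,5]
Step 12: ref 6 → HIT, frames=[6,1,5]
Step 13: ref 2 → FAULT (evict 1), frames=[6,2,5]
Total faults: 8

Answer: 8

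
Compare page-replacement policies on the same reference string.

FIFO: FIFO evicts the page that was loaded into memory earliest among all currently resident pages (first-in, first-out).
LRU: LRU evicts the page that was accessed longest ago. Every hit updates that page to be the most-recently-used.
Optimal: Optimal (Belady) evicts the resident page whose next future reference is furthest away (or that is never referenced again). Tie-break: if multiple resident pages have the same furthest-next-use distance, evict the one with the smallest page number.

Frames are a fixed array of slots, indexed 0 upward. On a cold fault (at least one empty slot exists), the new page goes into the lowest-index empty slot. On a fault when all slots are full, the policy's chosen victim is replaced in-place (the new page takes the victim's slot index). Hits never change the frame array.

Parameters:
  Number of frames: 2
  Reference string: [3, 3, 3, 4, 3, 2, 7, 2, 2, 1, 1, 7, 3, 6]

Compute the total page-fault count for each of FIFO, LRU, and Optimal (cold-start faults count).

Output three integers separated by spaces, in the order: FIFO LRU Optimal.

--- FIFO ---
  step 0: ref 3 -> FAULT, frames=[3,-] (faults so far: 1)
  step 1: ref 3 -> HIT, frames=[3,-] (faults so far: 1)
  step 2: ref 3 -> HIT, frames=[3,-] (faults so far: 1)
  step 3: ref 4 -> FAULT, frames=[3,4] (faults so far: 2)
  step 4: ref 3 -> HIT, frames=[3,4] (faults so far: 2)
  step 5: ref 2 -> FAULT, evict 3, frames=[2,4] (faults so far: 3)
  step 6: ref 7 -> FAULT, evict 4, frames=[2,7] (faults so far: 4)
  step 7: ref 2 -> HIT, frames=[2,7] (faults so far: 4)
  step 8: ref 2 -> HIT, frames=[2,7] (faults so far: 4)
  step 9: ref 1 -> FAULT, evict 2, frames=[1,7] (faults so far: 5)
  step 10: ref 1 -> HIT, frames=[1,7] (faults so far: 5)
  step 11: ref 7 -> HIT, frames=[1,7] (faults so far: 5)
  step 12: ref 3 -> FAULT, evict 7, frames=[1,3] (faults so far: 6)
  step 13: ref 6 -> FAULT, evict 1, frames=[6,3] (faults so far: 7)
  FIFO total faults: 7
--- LRU ---
  step 0: ref 3 -> FAULT, frames=[3,-] (faults so far: 1)
  step 1: ref 3 -> HIT, frames=[3,-] (faults so far: 1)
  step 2: ref 3 -> HIT, frames=[3,-] (faults so far: 1)
  step 3: ref 4 -> FAULT, frames=[3,4] (faults so far: 2)
  step 4: ref 3 -> HIT, frames=[3,4] (faults so far: 2)
  step 5: ref 2 -> FAULT, evict 4, frames=[3,2] (faults so far: 3)
  step 6: ref 7 -> FAULT, evict 3, frames=[7,2] (faults so far: 4)
  step 7: ref 2 -> HIT, frames=[7,2] (faults so far: 4)
  step 8: ref 2 -> HIT, frames=[7,2] (faults so far: 4)
  step 9: ref 1 -> FAULT, evict 7, frames=[1,2] (faults so far: 5)
  step 10: ref 1 -> HIT, frames=[1,2] (faults so far: 5)
  step 11: ref 7 -> FAULT, evict 2, frames=[1,7] (faults so far: 6)
  step 12: ref 3 -> FAULT, evict 1, frames=[3,7] (faults so far: 7)
  step 13: ref 6 -> FAULT, evict 7, frames=[3,6] (faults so far: 8)
  LRU total faults: 8
--- Optimal ---
  step 0: ref 3 -> FAULT, frames=[3,-] (faults so far: 1)
  step 1: ref 3 -> HIT, frames=[3,-] (faults so far: 1)
  step 2: ref 3 -> HIT, frames=[3,-] (faults so far: 1)
  step 3: ref 4 -> FAULT, frames=[3,4] (faults so far: 2)
  step 4: ref 3 -> HIT, frames=[3,4] (faults so far: 2)
  step 5: ref 2 -> FAULT, evict 4, frames=[3,2] (faults so far: 3)
  step 6: ref 7 -> FAULT, evict 3, frames=[7,2] (faults so far: 4)
  step 7: ref 2 -> HIT, frames=[7,2] (faults so far: 4)
  step 8: ref 2 -> HIT, frames=[7,2] (faults so far: 4)
  step 9: ref 1 -> FAULT, evict 2, frames=[7,1] (faults so far: 5)
  step 10: ref 1 -> HIT, frames=[7,1] (faults so far: 5)
  step 11: ref 7 -> HIT, frames=[7,1] (faults so far: 5)
  step 12: ref 3 -> FAULT, evict 1, frames=[7,3] (faults so far: 6)
  step 13: ref 6 -> FAULT, evict 3, frames=[7,6] (faults so far: 7)
  Optimal total faults: 7

Answer: 7 8 7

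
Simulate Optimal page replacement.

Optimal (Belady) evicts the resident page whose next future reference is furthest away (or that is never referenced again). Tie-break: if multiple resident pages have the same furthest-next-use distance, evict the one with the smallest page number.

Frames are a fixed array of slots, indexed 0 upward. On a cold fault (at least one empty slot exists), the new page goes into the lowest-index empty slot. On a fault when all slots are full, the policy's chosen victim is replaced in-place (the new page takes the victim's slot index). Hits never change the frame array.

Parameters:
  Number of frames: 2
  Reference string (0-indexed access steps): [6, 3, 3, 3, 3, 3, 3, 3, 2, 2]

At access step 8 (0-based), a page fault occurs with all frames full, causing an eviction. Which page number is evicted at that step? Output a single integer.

Answer: 3

Derivation:
Step 0: ref 6 -> FAULT, frames=[6,-]
Step 1: ref 3 -> FAULT, frames=[6,3]
Step 2: ref 3 -> HIT, frames=[6,3]
Step 3: ref 3 -> HIT, frames=[6,3]
Step 4: ref 3 -> HIT, frames=[6,3]
Step 5: ref 3 -> HIT, frames=[6,3]
Step 6: ref 3 -> HIT, frames=[6,3]
Step 7: ref 3 -> HIT, frames=[6,3]
Step 8: ref 2 -> FAULT, evict 3, frames=[6,2]
At step 8: evicted page 3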